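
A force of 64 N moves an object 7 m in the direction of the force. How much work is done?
W = Fd = 64×7 = 448.0 J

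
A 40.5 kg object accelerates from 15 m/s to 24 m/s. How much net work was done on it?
W_net = ΔKE = ½m(v₂² − v₁²) = ½×40.5×(24² − 15²) = 7107.75 J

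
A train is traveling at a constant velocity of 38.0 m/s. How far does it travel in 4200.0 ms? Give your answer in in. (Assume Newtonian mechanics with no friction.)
d = vt (with unit conversion) = 6283.0 in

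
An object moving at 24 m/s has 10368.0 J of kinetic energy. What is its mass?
KE = ½mv² → m = 2KE/v² = 2×10368.0/24² = 36.0 kg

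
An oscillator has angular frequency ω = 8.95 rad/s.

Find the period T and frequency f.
T = 2π/ω = 2π/8.95 = 0.702 s; f = ω/2π = 1.424 Hz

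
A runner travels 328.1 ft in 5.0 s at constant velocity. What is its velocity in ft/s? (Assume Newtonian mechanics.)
v = d/t (with unit conversion) = 65.62 ft/s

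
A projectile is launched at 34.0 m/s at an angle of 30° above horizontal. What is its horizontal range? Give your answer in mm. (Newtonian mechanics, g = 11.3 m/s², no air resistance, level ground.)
R = v₀² sin(2θ) / g (with unit conversion) = 88600.0 mm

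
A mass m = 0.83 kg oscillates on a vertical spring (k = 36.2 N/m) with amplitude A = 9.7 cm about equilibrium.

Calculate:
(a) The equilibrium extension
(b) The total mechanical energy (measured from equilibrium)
x_eq = mg/k = 0.83×9.81/36.2 = 0.2249 m = 22.49 cm
E = ½kA² = ½×36.2×(0.097)² = 0.1703 J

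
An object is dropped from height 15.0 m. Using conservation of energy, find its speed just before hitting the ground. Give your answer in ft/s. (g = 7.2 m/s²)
mgh = ½mv² → v = √(2gh) = √(2×7.2×15) = 14.7 m/s = 48.22 ft/s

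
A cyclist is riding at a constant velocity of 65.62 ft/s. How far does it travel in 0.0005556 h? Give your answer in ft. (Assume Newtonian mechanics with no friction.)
d = vt (with unit conversion) = 131.3 ft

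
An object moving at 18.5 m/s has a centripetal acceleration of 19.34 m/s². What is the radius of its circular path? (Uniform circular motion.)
r = v²/a_c = 18.5²/19.34 = 17.7 m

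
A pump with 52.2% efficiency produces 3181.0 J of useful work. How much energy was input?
W_in = W_out/η = 3181.0/0.522 = 6093.9 J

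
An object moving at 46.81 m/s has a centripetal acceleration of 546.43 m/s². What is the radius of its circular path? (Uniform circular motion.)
r = v²/a_c = 46.81²/546.43 = 4.01 m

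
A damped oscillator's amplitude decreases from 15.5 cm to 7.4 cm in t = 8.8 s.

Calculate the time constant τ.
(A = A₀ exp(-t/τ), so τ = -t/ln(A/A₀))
A/A₀ = 7.4/15.5 = 0.4774; ln(A/A₀) = -0.7394
τ = −t/ln(A/A₀) = −8.8/-0.7394 = 11.9 s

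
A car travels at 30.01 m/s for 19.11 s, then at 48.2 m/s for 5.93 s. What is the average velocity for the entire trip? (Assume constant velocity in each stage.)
d₁ = v₁t₁ = 30.01 × 19.11 = 573.491 m
d₂ = v₂t₂ = 48.2 × 5.93 = 285.826 m
d_total = 859.32 m, t_total = 25.04 s
v_avg = d_total/t_total = 859.32/25.04 = 34.32 m/s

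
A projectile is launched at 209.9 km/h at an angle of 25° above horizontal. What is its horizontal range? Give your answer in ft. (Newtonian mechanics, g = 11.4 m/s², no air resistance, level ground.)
R = v₀² sin(2θ) / g (with unit conversion) = 749.5 ft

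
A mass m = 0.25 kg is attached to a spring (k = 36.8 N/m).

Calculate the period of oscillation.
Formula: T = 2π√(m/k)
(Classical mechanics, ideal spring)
T = 2π√(m/k) = 2π√(0.25/36.8) = 0.5179 s; f = 1/T = 1.931 Hz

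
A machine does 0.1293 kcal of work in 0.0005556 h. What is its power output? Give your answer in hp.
P = W/t = 541 J / 2 s = 270.5 W = 0.3627 hp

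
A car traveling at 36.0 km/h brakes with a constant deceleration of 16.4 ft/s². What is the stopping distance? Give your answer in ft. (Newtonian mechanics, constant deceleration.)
d = v₀² / (2a) (with unit conversion) = 32.82 ft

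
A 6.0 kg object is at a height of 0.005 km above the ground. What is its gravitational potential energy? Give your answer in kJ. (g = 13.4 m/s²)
PE = mgh = 6 kg × 13.4 m/s² × 5 m = 402 J = 0.402 kJ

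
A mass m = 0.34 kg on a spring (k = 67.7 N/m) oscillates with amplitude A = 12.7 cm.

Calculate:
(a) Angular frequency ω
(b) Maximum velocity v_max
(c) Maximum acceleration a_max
ω = √(k/m) = √(67.7/0.34) = 14.11 rad/s
v_max = ωA = 14.11×0.127 = 1.792 m/s
a_max = ω²A = 14.11²×0.127 = 25.29 m/s²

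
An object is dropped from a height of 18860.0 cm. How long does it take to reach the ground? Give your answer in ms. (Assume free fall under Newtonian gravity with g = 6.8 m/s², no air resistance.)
t = √(2h/g) (with unit conversion) = 7448.0 ms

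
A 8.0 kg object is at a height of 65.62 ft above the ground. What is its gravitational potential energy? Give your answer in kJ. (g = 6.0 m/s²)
PE = mgh = 8 kg × 6.0 m/s² × 20 m = 960 J = 0.96 kJ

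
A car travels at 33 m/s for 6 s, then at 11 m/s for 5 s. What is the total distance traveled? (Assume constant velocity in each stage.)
d₁ = v₁t₁ = 33 × 6 = 198 m
d₂ = v₂t₂ = 11 × 5 = 55 m
d_total = 198 + 55 = 253 m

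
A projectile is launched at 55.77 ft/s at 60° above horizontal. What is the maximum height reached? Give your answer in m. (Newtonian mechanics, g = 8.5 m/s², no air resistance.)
H = v₀²sin²(θ)/(2g) (with unit conversion) = 12.75 m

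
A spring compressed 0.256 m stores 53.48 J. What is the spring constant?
PE = ½kx² → k = 2PE/x² = 2×53.48/0.256² = 1632.0 N/m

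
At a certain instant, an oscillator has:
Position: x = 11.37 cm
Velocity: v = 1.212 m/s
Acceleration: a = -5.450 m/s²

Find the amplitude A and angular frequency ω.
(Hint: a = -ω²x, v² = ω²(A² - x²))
a = −ω²x → ω = √(|a|/x) = √(5.45/0.1137) = 6.923 rad/s
v² = ω²(A² − x²) → A = √(x² + v²/ω²) = √(0.1137² + 1.212²/6.923²) = 0.2087 m = 20.87 cm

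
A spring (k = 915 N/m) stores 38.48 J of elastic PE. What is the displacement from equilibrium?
PE = ½kx² → x = √(2PE/k) = √(2×38.48/915) = 0.29 m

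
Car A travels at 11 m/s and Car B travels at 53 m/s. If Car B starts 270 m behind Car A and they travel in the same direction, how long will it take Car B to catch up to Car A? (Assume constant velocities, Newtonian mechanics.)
Relative speed: v_rel = 53 - 11 = 42 m/s
Time to catch: t = d₀/v_rel = 270/42 = 6.43 s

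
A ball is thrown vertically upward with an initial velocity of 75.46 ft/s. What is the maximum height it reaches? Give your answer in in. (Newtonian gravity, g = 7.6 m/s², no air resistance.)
h_max = v₀²/(2g) (with unit conversion) = 1370.0 in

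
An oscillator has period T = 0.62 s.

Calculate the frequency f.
f = 1/T = 1/0.62 = 1.613 Hz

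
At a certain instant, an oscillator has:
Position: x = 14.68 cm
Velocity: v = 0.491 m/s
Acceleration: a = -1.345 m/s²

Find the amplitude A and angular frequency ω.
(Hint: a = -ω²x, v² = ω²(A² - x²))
a = −ω²x → ω = √(|a|/x) = √(1.345/0.1468) = 3.027 rad/s
v² = ω²(A² − x²) → A = √(x² + v²/ω²) = √(0.1468² + 0.491²/3.027²) = 0.2188 m = 21.88 cm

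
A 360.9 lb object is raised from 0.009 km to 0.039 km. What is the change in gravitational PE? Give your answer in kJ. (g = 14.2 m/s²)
ΔPE = mg(h₂ − h₁) = 163.7 kg × 14.2 m/s² × (39 − 9) m = 6.974e+04 J = 69.74 kJ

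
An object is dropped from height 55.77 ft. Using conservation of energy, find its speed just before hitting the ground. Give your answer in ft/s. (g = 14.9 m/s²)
mgh = ½mv² → v = √(2gh) = √(2×14.9×17) = 22.51 m/s = 73.84 ft/s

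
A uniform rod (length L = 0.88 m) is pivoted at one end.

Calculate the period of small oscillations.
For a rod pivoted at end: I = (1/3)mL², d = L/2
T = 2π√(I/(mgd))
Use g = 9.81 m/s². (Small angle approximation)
I/m = (1/3)L² = 0.2581 m²; d = L/2 = 0.44 m
T = 2π√(I/(mgd)) = 2π√(0.2581/(9.81×0.44)) = 1.537 s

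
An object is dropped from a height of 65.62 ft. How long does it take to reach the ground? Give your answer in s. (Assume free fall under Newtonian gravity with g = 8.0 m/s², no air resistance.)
t = √(2h/g) (with unit conversion) = 2.236 s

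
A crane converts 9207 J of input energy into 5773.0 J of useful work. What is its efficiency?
η = W_out/W_in = 5773.0/9207 = 0.627 = 62.7%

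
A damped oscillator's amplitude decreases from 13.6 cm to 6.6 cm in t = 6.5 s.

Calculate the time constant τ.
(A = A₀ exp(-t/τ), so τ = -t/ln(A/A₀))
A/A₀ = 6.6/13.6 = 0.4853; ln(A/A₀) = -0.723
τ = −t/ln(A/A₀) = −6.5/-0.723 = 8.99 s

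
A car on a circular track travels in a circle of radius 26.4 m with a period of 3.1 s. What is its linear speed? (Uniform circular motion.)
v = 2πr/T = 2π×26.4/3.1 = 53.51 m/s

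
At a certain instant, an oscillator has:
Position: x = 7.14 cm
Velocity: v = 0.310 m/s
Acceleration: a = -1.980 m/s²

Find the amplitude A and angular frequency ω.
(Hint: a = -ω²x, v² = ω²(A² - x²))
a = −ω²x → ω = √(|a|/x) = √(1.98/0.0714) = 5.266 rad/s
v² = ω²(A² − x²) → A = √(x² + v²/ω²) = √(0.0714² + 0.31²/5.266²) = 0.09254 m = 9.254 cm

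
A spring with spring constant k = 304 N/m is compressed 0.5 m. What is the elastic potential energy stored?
PE = ½kx² = ½×304×0.5² = 38.0 J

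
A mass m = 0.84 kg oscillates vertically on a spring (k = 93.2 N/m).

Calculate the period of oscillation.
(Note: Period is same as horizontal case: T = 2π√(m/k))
T = 2π√(m/k) = 2π√(0.84/93.2) = 0.5965 s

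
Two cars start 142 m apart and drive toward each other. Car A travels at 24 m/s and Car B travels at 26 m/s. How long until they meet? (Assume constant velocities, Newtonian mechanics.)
Combined speed: v_combined = 24 + 26 = 50 m/s
Time to meet: t = d/50 = 142/50 = 2.84 s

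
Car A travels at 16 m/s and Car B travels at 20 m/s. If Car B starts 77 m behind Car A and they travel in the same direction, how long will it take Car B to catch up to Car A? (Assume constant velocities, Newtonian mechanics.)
Relative speed: v_rel = 20 - 16 = 4 m/s
Time to catch: t = d₀/v_rel = 77/4 = 19.25 s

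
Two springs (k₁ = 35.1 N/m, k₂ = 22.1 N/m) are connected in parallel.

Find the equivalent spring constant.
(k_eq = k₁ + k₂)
k_eq = k₁ + k₂ = 35.1 + 22.1 = 57.2 N/m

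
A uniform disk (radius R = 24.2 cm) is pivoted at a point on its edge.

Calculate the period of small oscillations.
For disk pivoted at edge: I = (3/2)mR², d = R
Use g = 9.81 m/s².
I/m = (3/2)R² = 0.08785 m²; d = R = 0.242 m
T = 2π√((3/2)R²/(gR)) = 2π√(3R/(2g)) = 1.209 s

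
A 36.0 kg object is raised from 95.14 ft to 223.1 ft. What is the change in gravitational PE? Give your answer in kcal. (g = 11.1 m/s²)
ΔPE = mg(h₂ − h₁) = 36 kg × 11.1 m/s² × (68 − 29) m = 1.559e+04 J = 3.725 kcal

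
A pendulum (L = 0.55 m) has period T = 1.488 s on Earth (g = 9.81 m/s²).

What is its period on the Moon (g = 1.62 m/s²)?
T = 2π√(L/g), so T_moon/T_earth = √(g_earth/g_moon)
T_moon = 2π√(0.55/1.62) = 3.661 s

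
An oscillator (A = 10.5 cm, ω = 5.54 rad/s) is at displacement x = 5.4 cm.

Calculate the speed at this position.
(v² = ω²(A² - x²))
v = ω√(A² − x²) = 5.54×√(0.105² − 0.054²) = 0.4989 m/s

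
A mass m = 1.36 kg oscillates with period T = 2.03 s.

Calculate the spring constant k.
T = 2π√(m/k) → k = m(2π/T)² = 1.36×(2π/2.03)² = 13.03 N/m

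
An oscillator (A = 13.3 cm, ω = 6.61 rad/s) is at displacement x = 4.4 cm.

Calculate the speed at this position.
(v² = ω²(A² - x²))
v = ω√(A² − x²) = 6.61×√(0.133² − 0.044²) = 0.8296 m/s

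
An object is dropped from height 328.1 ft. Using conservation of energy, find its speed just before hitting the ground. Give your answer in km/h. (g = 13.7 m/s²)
mgh = ½mv² → v = √(2gh) = √(2×13.7×100) = 52.35 m/s = 188.4 km/h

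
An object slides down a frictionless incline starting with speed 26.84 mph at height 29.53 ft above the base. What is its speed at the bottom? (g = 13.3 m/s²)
½mv₀² + mgh = ½mv² → v = √(v₀² + 2gh) = √(12² + 2×13.3×9.001) = 19.58 m/s = 43.8 mph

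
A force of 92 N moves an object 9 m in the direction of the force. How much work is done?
W = Fd = 92×9 = 828.0 J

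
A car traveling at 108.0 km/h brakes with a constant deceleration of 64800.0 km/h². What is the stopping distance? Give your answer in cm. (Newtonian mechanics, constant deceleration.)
d = v₀² / (2a) (with unit conversion) = 9000.0 cm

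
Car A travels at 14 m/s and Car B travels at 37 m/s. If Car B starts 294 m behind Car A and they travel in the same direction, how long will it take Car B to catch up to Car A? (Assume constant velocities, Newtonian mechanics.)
Relative speed: v_rel = 37 - 14 = 23 m/s
Time to catch: t = d₀/v_rel = 294/23 = 12.78 s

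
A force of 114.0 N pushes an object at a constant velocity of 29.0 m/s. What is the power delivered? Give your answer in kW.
P = Fv = 114 N × 29 m/s = 3306 W = 3.306 kW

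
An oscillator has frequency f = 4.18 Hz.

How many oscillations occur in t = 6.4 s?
n = f×t = 4.18×6.4 = 26.75 oscillations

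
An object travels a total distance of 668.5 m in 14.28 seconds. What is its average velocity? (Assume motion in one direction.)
v_avg = Δd / Δt = 668.5 / 14.28 = 46.81 m/s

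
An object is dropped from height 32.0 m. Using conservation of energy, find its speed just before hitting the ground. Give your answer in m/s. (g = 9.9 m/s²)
mgh = ½mv² → v = √(2gh) = √(2×9.9×32) = 25.17 m/s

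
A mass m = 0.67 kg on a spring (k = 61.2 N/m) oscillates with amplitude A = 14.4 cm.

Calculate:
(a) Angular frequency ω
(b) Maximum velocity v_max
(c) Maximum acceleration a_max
ω = √(k/m) = √(61.2/0.67) = 9.557 rad/s
v_max = ωA = 9.557×0.144 = 1.376 m/s
a_max = ω²A = 9.557²×0.144 = 13.15 m/s²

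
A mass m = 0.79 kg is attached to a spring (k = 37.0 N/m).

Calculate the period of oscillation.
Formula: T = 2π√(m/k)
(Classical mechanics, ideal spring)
T = 2π√(m/k) = 2π√(0.79/37.0) = 0.9181 s; f = 1/T = 1.089 Hz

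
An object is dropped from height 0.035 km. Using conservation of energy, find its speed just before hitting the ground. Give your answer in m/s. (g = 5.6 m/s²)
mgh = ½mv² → v = √(2gh) = √(2×5.6×35) = 19.8 m/s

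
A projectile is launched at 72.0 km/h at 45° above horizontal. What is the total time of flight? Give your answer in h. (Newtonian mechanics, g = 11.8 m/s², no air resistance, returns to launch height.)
T = 2v₀sin(θ)/g (with unit conversion) = 0.0006658 h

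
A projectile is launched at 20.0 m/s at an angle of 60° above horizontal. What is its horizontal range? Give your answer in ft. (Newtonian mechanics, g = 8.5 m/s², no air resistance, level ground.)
R = v₀² sin(2θ) / g (with unit conversion) = 133.7 ft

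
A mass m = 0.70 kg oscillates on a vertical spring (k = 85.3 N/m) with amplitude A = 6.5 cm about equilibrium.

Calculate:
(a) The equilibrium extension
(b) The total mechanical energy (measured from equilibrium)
x_eq = mg/k = 0.7×9.81/85.3 = 0.0805 m = 8.05 cm
E = ½kA² = ½×85.3×(0.065)² = 0.1802 J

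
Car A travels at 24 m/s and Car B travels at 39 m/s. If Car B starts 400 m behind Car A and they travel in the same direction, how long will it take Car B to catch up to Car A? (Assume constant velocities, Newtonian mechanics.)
Relative speed: v_rel = 39 - 24 = 15 m/s
Time to catch: t = d₀/v_rel = 400/15 = 26.67 s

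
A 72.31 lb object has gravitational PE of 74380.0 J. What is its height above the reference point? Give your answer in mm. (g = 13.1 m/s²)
PE = mgh → h = PE/(mg) = 7.438e+04 J / (32.8 kg × 13.1 m/s²) = 173.1 m = 173100.0 mm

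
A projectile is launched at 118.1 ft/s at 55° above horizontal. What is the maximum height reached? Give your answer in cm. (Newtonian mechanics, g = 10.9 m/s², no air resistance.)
H = v₀²sin²(θ)/(2g) (with unit conversion) = 3988.0 cm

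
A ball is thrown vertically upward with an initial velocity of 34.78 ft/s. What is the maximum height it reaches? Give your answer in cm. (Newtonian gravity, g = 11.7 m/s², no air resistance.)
h_max = v₀²/(2g) (with unit conversion) = 480.3 cm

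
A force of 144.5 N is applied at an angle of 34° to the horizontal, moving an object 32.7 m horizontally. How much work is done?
W = Fd cosθ = 144.5×32.7×cos(34°) = 3917.3 J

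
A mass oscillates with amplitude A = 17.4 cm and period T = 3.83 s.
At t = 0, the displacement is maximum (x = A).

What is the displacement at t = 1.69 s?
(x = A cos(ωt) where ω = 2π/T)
ω = 2π/T = 2π/3.83 = 1.641 rad/s
x = A cos(ωt) = 17.4×cos(1.641×1.69) = -16.23 cm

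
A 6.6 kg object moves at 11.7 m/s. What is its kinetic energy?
KE = ½mv² = ½×6.6×11.7² = 451.737 J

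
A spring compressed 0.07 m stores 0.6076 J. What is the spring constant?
PE = ½kx² → k = 2PE/x² = 2×0.6076/0.07² = 248.0 N/m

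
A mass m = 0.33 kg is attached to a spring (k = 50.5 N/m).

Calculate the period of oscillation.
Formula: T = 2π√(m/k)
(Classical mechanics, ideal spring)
T = 2π√(m/k) = 2π√(0.33/50.5) = 0.5079 s; f = 1/T = 1.969 Hz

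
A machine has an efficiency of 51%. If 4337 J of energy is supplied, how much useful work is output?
W_out = η × W_in = 0.51 × 4337 = 2211.9 J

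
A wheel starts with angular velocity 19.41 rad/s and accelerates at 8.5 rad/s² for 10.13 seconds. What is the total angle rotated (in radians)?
θ = ω₀t + ½αt² = 19.41×10.13 + ½×8.5×10.13² = 632.75 rad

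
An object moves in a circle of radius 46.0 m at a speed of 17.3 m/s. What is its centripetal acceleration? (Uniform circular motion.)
a_c = v²/r = 17.3²/46.0 = 299.29/46.0 = 6.51 m/s²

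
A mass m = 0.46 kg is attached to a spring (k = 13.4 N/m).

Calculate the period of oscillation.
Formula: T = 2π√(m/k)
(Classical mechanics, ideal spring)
T = 2π√(m/k) = 2π√(0.46/13.4) = 1.164 s; f = 1/T = 0.859 Hz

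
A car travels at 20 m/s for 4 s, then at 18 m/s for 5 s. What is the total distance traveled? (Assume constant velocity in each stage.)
d₁ = v₁t₁ = 20 × 4 = 80 m
d₂ = v₂t₂ = 18 × 5 = 90 m
d_total = 80 + 90 = 170 m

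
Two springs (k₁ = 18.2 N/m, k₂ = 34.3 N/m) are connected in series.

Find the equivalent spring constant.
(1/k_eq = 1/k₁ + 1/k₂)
1/k_eq = 1/18.2 + 1/34.3 = 0.0841; k_eq = 11.89 N/m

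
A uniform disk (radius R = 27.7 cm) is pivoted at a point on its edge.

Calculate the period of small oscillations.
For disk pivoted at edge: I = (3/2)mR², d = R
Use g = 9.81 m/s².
I/m = (3/2)R² = 0.1151 m²; d = R = 0.277 m
T = 2π√((3/2)R²/(gR)) = 2π√(3R/(2g)) = 1.293 s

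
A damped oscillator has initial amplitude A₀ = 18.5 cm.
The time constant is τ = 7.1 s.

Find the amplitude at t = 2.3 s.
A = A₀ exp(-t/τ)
A = A₀ exp(−t/τ) = 18.5×exp(−2.3/7.1) = 13.38 cm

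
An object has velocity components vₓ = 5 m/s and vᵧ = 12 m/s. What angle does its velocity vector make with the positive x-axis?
θ = arctan(vᵧ/vₓ) = arctan(12/5) = 67.38°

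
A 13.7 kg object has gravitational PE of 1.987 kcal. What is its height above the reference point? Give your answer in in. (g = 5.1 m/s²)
PE = mgh → h = PE/(mg) = 8314 J / (13.7 kg × 5.1 m/s²) = 119 m = 4685.0 in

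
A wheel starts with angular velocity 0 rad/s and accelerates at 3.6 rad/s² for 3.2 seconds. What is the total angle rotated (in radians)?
θ = ω₀t + ½αt² = 0×3.2 + ½×3.6×3.2² = 18.43 rad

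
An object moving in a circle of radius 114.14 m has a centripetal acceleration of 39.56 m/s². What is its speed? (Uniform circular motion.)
v = √(a_c × r) = √(39.56 × 114.14) = 67.2 m/s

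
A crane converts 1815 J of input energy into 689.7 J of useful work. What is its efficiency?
η = W_out/W_in = 689.7/1815 = 0.38 = 38.0%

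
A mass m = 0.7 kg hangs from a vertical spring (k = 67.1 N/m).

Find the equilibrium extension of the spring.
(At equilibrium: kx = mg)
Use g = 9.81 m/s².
x_eq = mg/k = 0.7×9.81/67.1 = 0.1023 m = 10.23 cm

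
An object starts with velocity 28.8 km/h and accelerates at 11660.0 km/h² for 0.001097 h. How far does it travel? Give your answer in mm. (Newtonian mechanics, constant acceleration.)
d = v₀t + ½at² (with unit conversion) = 38610.0 mm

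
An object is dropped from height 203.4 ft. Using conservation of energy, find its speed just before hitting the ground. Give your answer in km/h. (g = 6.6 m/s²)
mgh = ½mv² → v = √(2gh) = √(2×6.6×62) = 28.61 m/s = 103.0 km/h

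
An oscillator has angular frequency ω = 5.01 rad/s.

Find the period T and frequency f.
T = 2π/ω = 2π/5.01 = 1.254 s; f = ω/2π = 0.7974 Hz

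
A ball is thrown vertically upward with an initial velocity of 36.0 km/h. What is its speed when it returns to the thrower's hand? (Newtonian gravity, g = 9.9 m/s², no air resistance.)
By conservation of energy, the ball returns at the same speed = 36.0 km/h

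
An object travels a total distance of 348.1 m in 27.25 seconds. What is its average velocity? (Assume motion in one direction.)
v_avg = Δd / Δt = 348.1 / 27.25 = 12.77 m/s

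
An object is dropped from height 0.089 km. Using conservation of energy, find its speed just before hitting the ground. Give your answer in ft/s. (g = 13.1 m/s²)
mgh = ½mv² → v = √(2gh) = √(2×13.1×89) = 48.29 m/s = 158.4 ft/s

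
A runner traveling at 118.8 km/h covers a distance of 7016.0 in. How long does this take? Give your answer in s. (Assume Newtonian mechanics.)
t = d/v (with unit conversion) = 5.4 s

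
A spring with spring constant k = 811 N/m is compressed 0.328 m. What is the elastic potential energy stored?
PE = ½kx² = ½×811×0.328² = 43.63 J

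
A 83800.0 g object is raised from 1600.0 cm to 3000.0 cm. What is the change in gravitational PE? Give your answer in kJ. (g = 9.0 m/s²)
ΔPE = mg(h₂ − h₁) = 83.8 kg × 9.0 m/s² × (30 − 16) m = 1.056e+04 J = 10.56 kJ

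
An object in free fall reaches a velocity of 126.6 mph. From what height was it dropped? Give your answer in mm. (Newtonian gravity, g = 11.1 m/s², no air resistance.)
h = v²/(2g) (with unit conversion) = 144300.0 mm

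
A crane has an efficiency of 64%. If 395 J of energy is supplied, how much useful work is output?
W_out = η × W_in = 0.64 × 395 = 252.8 J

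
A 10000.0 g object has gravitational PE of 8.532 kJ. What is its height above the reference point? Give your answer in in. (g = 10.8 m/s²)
PE = mgh → h = PE/(mg) = 8532 J / (10 kg × 10.8 m/s²) = 79 m = 3110.0 in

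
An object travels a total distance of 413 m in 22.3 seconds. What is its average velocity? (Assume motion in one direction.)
v_avg = Δd / Δt = 413 / 22.3 = 18.52 m/s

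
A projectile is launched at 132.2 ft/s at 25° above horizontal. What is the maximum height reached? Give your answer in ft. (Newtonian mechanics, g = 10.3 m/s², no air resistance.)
H = v₀²sin²(θ)/(2g) (with unit conversion) = 46.19 ft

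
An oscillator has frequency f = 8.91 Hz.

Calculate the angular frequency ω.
ω = 2πf = 2π×8.91 = 55.98 rad/s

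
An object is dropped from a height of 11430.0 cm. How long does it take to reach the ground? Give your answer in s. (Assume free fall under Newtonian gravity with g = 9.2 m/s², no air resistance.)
t = √(2h/g) (with unit conversion) = 4.985 s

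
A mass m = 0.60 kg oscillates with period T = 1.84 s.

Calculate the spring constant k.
T = 2π√(m/k) → k = m(2π/T)² = 0.6×(2π/1.84)² = 6.996 N/m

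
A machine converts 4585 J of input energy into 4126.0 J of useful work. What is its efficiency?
η = W_out/W_in = 4126.0/4585 = 0.8999 = 89.99%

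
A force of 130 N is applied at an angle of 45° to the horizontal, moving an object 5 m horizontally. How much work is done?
W = Fd cosθ = 130×5×cos(45°) = 459.62 J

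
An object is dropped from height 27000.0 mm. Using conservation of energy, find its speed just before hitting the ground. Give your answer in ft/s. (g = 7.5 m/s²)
mgh = ½mv² → v = √(2gh) = √(2×7.5×27) = 20.12 m/s = 66.03 ft/s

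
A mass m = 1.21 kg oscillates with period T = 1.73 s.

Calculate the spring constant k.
T = 2π√(m/k) → k = m(2π/T)² = 1.21×(2π/1.73)² = 15.96 N/m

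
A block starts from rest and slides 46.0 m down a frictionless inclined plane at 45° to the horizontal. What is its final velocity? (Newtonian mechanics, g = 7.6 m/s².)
a = g sin(θ) = 7.6 × sin(45°) = 5.37 m/s²
v = √(2ad) = √(2 × 5.37 × 46.0) = 22.24 m/s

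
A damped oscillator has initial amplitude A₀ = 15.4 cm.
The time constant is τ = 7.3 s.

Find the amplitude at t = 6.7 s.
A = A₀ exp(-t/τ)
A = A₀ exp(−t/τ) = 15.4×exp(−6.7/7.3) = 6.151 cm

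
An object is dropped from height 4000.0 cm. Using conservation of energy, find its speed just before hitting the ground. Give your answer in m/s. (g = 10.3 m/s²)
mgh = ½mv² → v = √(2gh) = √(2×10.3×40) = 28.71 m/s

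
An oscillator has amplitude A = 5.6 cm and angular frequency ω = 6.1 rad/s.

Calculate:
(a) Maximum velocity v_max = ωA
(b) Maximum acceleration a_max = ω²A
v_max = ωA = 6.1×0.056 = 0.3416 m/s
a_max = ω²A = 6.1²×0.056 = 2.084 m/s²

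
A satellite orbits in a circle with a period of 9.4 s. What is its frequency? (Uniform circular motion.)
f = 1/T = 1/9.4 = 0.1064 Hz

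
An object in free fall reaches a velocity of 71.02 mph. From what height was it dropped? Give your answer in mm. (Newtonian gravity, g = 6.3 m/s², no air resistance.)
h = v²/(2g) (with unit conversion) = 80000.0 mm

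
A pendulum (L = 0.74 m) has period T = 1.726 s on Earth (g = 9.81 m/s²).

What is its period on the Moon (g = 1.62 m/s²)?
T = 2π√(L/g), so T_moon/T_earth = √(g_earth/g_moon)
T_moon = 2π√(0.74/1.62) = 4.247 s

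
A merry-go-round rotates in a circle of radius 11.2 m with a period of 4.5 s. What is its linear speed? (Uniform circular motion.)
v = 2πr/T = 2π×11.2/4.5 = 15.64 m/s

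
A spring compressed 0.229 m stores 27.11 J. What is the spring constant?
PE = ½kx² → k = 2PE/x² = 2×27.11/0.229² = 1034.0 N/m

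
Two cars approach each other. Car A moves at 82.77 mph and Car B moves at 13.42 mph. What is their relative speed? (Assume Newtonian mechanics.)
v_rel = v_A + v_B = 82.77 + 13.42 = 96.19 mph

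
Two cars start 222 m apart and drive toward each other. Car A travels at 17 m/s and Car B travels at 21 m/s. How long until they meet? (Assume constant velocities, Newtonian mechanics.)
Combined speed: v_combined = 17 + 21 = 38 m/s
Time to meet: t = d/38 = 222/38 = 5.84 s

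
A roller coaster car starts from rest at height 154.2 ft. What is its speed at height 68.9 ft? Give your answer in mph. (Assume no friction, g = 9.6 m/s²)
mgh₁ = ½mv₂² + mgh₂ → v₂ = √(2g(h₁−h₂)) = √(2×9.6×(47−21)) = 22.34 m/s = 49.98 mph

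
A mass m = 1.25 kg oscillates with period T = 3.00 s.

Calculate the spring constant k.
T = 2π√(m/k) → k = m(2π/T)² = 1.25×(2π/3.0)² = 5.483 N/m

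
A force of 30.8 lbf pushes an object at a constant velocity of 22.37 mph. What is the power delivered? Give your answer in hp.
P = Fv = 137 N × 10 m/s = 1370 W = 1.837 hp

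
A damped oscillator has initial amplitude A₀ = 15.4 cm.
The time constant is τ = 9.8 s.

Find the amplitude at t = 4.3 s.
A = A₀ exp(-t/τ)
A = A₀ exp(−t/τ) = 15.4×exp(−4.3/9.8) = 9.93 cm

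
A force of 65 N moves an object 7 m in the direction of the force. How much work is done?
W = Fd = 65×7 = 455.0 J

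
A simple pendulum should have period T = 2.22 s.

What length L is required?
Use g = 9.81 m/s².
T = 2π√(L/g) → L = g(T/2π)² = 9.81×(2.22/2π)² = 1.225 m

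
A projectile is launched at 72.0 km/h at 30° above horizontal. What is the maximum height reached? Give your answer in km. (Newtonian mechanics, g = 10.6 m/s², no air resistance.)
H = v₀²sin²(θ)/(2g) (with unit conversion) = 0.004717 km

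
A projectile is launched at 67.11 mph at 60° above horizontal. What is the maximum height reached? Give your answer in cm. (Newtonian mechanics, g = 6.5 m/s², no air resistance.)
H = v₀²sin²(θ)/(2g) (with unit conversion) = 5193.0 cm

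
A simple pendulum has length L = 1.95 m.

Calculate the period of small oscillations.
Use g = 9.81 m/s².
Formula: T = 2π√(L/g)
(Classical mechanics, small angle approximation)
T = 2π√(L/g) = 2π√(1.95/9.81) = 2.801 s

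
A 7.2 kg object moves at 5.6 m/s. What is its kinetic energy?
KE = ½mv² = ½×7.2×5.6² = 112.896 J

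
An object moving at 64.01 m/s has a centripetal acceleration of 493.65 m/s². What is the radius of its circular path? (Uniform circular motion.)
r = v²/a_c = 64.01²/493.65 = 8.3 m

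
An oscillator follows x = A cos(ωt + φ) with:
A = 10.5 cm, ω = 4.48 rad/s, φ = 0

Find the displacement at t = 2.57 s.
x = A cos(ωt + φ) = 10.5×cos(4.48×2.57 + 0) = 5.199 cm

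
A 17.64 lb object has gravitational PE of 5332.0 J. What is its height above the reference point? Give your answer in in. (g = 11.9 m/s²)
PE = mgh → h = PE/(mg) = 5332 J / (8.001 kg × 11.9 m/s²) = 56 m = 2205.0 in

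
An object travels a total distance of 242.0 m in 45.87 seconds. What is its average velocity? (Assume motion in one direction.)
v_avg = Δd / Δt = 242.0 / 45.87 = 5.28 m/s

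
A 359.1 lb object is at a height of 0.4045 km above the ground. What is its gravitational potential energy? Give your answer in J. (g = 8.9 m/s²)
PE = mgh = 162.9 kg × 8.9 m/s² × 404.5 m = 5.864e+05 J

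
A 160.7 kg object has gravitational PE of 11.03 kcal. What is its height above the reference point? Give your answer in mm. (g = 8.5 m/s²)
PE = mgh → h = PE/(mg) = 4.615e+04 J / (160.7 kg × 8.5 m/s²) = 33.79 m = 33790.0 mm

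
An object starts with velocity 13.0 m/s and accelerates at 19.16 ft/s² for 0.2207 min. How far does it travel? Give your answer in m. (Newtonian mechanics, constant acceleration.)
d = v₀t + ½at² (with unit conversion) = 684.2 m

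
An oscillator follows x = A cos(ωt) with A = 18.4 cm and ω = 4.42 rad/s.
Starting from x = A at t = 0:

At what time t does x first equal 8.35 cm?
cos(ωt) = x/A = 8.35/18.4 = 0.4538
ωt = arccos(0.4538) = 1.1 rad
t = 1.1/4.42 = 0.2488 s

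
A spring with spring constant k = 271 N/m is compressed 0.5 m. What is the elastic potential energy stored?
PE = ½kx² = ½×271×0.5² = 33.88 J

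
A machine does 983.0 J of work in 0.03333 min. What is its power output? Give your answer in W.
P = W/t = 983 J / 2 s = 491.5 W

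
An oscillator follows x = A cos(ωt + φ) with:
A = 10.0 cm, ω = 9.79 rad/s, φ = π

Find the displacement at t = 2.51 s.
x = A cos(ωt + φ) = 10.0×cos(9.79×2.51 + π) = -8.473 cm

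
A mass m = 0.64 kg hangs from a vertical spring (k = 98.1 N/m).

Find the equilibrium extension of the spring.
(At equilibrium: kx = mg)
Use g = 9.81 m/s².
x_eq = mg/k = 0.64×9.81/98.1 = 0.064 m = 6.4 cm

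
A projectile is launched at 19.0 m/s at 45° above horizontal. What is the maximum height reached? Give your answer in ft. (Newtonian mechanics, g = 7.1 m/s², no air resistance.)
H = v₀²sin²(θ)/(2g) (with unit conversion) = 41.7 ft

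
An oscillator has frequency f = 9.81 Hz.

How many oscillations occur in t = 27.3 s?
n = f×t = 9.81×27.3 = 267.8 oscillations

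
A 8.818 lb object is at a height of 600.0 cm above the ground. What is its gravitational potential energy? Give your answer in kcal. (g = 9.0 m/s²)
PE = mgh = 4 kg × 9.0 m/s² × 6 m = 216 J = 0.05162 kcal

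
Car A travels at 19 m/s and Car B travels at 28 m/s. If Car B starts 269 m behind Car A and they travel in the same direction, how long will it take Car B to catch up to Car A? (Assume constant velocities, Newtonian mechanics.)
Relative speed: v_rel = 28 - 19 = 9 m/s
Time to catch: t = d₀/v_rel = 269/9 = 29.89 s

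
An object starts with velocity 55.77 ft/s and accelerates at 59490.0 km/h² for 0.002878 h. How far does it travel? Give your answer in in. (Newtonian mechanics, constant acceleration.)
d = v₀t + ½at² (with unit conversion) = 16630.0 in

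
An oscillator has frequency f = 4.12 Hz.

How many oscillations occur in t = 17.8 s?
n = f×t = 4.12×17.8 = 73.34 oscillations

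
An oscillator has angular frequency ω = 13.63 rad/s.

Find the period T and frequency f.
T = 2π/ω = 2π/13.63 = 0.461 s; f = ω/2π = 2.169 Hz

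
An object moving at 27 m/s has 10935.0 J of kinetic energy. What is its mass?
KE = ½mv² → m = 2KE/v² = 2×10935.0/27² = 30.0 kg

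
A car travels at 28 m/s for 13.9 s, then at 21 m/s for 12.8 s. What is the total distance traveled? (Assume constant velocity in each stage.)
d₁ = v₁t₁ = 28 × 13.9 = 389.2 m
d₂ = v₂t₂ = 21 × 12.8 = 268.8 m
d_total = 389.2 + 268.8 = 658.0 m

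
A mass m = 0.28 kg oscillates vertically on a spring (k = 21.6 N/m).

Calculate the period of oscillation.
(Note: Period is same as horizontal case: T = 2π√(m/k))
T = 2π√(m/k) = 2π√(0.28/21.6) = 0.7154 s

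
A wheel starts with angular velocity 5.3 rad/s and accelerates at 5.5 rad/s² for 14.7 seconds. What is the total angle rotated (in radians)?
θ = ω₀t + ½αt² = 5.3×14.7 + ½×5.5×14.7² = 672.16 rad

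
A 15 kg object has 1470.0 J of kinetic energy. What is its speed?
KE = ½mv² → v = √(2KE/m) = √(2×1470.0/15) = 14.0 m/s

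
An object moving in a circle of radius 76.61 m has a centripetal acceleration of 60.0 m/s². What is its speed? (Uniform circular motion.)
v = √(a_c × r) = √(60.0 × 76.61) = 67.8 m/s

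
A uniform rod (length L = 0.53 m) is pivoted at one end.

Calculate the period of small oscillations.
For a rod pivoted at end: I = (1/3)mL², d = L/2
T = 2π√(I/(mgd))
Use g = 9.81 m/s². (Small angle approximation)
I/m = (1/3)L² = 0.09363 m²; d = L/2 = 0.265 m
T = 2π√(I/(mgd)) = 2π√(0.09363/(9.81×0.265)) = 1.192 s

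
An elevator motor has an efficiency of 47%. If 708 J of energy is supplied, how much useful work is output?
W_out = η × W_in = 0.47 × 708 = 332.76 J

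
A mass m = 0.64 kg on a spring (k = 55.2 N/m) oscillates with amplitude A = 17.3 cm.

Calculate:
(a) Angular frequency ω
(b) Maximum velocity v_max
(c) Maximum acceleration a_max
ω = √(k/m) = √(55.2/0.64) = 9.287 rad/s
v_max = ωA = 9.287×0.173 = 1.607 m/s
a_max = ω²A = 9.287²×0.173 = 14.92 m/s²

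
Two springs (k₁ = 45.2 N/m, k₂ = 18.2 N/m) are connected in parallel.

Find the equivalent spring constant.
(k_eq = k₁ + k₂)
k_eq = k₁ + k₂ = 45.2 + 18.2 = 63.4 N/m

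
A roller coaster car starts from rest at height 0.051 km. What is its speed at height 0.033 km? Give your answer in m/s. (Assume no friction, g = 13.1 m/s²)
mgh₁ = ½mv₂² + mgh₂ → v₂ = √(2g(h₁−h₂)) = √(2×13.1×(51−33)) = 21.72 m/s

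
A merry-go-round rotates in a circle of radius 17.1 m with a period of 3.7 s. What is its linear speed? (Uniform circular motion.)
v = 2πr/T = 2π×17.1/3.7 = 29.04 m/s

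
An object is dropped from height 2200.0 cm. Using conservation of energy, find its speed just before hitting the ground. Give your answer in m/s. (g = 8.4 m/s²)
mgh = ½mv² → v = √(2gh) = √(2×8.4×22) = 19.22 m/s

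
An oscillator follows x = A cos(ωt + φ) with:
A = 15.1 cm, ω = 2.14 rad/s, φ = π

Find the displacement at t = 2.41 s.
x = A cos(ωt + φ) = 15.1×cos(2.14×2.41 + π) = -6.5 cm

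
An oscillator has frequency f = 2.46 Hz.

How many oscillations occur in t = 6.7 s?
n = f×t = 2.46×6.7 = 16.48 oscillations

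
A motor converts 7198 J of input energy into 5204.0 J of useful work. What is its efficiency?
η = W_out/W_in = 5204.0/7198 = 0.723 = 72.3%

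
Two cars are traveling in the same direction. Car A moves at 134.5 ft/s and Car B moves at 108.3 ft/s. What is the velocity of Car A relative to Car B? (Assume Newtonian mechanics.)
v_rel = v_A - v_B = 134.5 - 108.3 = 26.2 ft/s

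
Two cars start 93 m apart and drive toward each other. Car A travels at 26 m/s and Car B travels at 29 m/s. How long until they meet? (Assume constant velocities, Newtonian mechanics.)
Combined speed: v_combined = 26 + 29 = 55 m/s
Time to meet: t = d/55 = 93/55 = 1.69 s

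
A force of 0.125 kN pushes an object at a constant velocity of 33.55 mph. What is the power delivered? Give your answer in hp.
P = Fv = 125 N × 15 m/s = 1875 W = 2.514 hp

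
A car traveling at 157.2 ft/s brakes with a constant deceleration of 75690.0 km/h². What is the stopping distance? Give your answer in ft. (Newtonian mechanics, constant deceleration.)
d = v₀² / (2a) (with unit conversion) = 644.8 ft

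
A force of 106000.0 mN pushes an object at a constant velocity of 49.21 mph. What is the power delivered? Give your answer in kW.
P = Fv = 106 N × 22 m/s = 2332 W = 2.332 kW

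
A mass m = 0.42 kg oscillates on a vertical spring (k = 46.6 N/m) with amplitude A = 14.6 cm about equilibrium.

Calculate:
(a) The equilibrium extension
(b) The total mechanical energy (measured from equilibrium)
x_eq = mg/k = 0.42×9.81/46.6 = 0.08842 m = 8.842 cm
E = ½kA² = ½×46.6×(0.146)² = 0.4967 J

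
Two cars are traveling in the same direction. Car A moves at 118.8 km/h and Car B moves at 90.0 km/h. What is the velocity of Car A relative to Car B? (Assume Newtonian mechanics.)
v_rel = v_A - v_B = 118.8 - 90.0 = 28.8 km/h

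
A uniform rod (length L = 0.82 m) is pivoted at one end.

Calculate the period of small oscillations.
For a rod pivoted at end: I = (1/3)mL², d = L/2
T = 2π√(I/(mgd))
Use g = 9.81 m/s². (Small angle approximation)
I/m = (1/3)L² = 0.2241 m²; d = L/2 = 0.41 m
T = 2π√(I/(mgd)) = 2π√(0.2241/(9.81×0.41)) = 1.483 s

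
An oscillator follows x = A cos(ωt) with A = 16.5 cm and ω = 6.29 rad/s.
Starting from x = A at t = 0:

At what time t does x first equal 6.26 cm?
cos(ωt) = x/A = 6.26/16.5 = 0.3794
ωt = arccos(0.3794) = 1.182 rad
t = 1.182/6.29 = 0.1879 s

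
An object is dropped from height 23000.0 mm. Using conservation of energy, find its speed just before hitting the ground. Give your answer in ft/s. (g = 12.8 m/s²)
mgh = ½mv² → v = √(2gh) = √(2×12.8×23) = 24.27 m/s = 79.61 ft/s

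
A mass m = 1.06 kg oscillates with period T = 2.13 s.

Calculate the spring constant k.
T = 2π√(m/k) → k = m(2π/T)² = 1.06×(2π/2.13)² = 9.224 N/m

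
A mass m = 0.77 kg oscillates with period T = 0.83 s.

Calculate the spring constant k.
T = 2π√(m/k) → k = m(2π/T)² = 0.77×(2π/0.83)² = 44.13 N/m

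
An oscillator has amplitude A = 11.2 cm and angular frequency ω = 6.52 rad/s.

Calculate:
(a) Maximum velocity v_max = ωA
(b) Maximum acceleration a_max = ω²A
v_max = ωA = 6.52×0.112 = 0.7302 m/s
a_max = ω²A = 6.52²×0.112 = 4.761 m/s²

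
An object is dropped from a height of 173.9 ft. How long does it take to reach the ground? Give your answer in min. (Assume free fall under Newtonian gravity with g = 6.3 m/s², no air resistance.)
t = √(2h/g) (with unit conversion) = 0.06837 min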